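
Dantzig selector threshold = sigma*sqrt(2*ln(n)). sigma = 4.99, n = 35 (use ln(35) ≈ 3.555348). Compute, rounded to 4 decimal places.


ln(35) ≈ 3.555348.
2*ln(n) ≈ 7.110696.
sqrt(2*ln(n)) ≈ sqrt(7.110696) ≈ 2.666589.
threshold ≈ 4.99*2.666589 = 13.30627911 ≈ 13.3063.

13.3063


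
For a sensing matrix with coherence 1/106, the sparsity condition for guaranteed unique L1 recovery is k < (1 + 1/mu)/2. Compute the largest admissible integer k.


1/mu = 106.
1 + 1/mu = 107.
(1 + 1/mu)/2 = 53.5 is not an integer, so k_max = floor(53.5) = 53.

53


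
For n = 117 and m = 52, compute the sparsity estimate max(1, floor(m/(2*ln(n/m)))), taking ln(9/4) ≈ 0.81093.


n/m = 117/52 = 9/4.
ln(n/m) ≈ 0.81093.
2*ln(n/m) ≈ 1.62186.
m/(2*ln(n/m)) ≈ 52/1.62186 ≈ 32.062.
floor = 32.
k_max = max(1, 32) = 32.

32


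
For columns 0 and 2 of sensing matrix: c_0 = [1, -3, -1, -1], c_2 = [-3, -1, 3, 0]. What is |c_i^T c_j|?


Inner product: 1*-3 + -3*-1 + -1*3 + -1*0
Products: [-3, 3, -3, 0]
Sum = -3.
|dot| = 3.

3


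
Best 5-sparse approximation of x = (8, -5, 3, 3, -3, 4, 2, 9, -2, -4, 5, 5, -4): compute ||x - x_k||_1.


Sorted |x_i| descending: [9, 8, 5, 5, 5, 4, 4, 4, 3, 3, 3, 2, 2]
Keep top 5: [9, 8, 5, 5, 5]
Tail entries: [4, 4, 4, 3, 3, 3, 2, 2]
L1 error = sum of tail = 25.

25


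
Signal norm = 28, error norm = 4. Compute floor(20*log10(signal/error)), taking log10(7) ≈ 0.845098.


||x||/||e|| = 28/4 = 7.
log10(7) ≈ 0.845098.
20*log10(||x||/||e||) ≈ 20*0.845098 = 16.90196.
floor(16.90196) = 16.

16


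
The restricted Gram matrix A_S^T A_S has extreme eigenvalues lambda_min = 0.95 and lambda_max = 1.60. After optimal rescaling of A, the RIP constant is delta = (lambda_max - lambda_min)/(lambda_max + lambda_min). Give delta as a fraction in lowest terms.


lambda_max - lambda_min = 1.60 - 0.95 = 0.65.
lambda_max + lambda_min = 1.60 + 0.95 = 2.55.
delta = 0.65/2.55 = 65/255 = 13/51.

13/51


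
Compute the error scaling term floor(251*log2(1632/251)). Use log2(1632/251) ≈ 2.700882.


log2(n/k) = log2(1632/251) ≈ 2.700882.
k*log2(n/k) ≈ 251*2.700882 = 677.921382.
floor(677.921382) = 677.

677


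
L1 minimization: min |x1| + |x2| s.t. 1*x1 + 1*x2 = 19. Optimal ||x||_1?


Axis intercepts:
  x1 = 19, x2 = 0: L1 = 19
  x1 = 0, x2 = 19: L1 = 19
x* = (19, 0)
||x*||_1 = 19.

19


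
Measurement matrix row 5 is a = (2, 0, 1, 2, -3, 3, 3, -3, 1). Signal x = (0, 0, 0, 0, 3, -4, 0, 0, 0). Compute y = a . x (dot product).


Non-zero terms: ['-3*3', '3*-4']
Products: [-9, -12]
y = sum = -21.

-21


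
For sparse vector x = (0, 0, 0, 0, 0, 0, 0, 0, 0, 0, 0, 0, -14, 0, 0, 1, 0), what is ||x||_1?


Non-zero entries: [(12, -14), (15, 1)]
Absolute values: [14, 1]
||x||_1 = sum = 15.

15


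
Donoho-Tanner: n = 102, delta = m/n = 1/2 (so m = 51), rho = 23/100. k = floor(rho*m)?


m = 1/2*102 = 51.
rho = 23/100.
rho*m = 23/100*51 = 11.73.
k = floor(11.73) = 11.

11


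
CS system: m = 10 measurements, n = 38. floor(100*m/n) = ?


100*m/n = 100*10/38 ≈ 26.3158.
floor = 26.

26


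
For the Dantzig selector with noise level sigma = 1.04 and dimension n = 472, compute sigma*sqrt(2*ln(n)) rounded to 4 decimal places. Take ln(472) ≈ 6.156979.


ln(472) ≈ 6.156979.
2*ln(n) ≈ 12.313958.
sqrt(2*ln(n)) ≈ sqrt(12.313958) ≈ 3.509125.
threshold ≈ 1.04*3.509125 = 3.64949 ≈ 3.6495.

3.6495


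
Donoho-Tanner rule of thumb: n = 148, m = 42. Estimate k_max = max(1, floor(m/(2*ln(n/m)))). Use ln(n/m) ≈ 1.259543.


n/m = 148/42 = 74/21.
ln(n/m) ≈ 1.259543.
2*ln(n/m) ≈ 2.519086.
m/(2*ln(n/m)) ≈ 42/2.519086 ≈ 16.6727.
floor = 16.
k_max = max(1, 16) = 16.

16


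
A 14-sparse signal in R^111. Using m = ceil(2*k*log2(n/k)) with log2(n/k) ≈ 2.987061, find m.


log2(n/k) = log2(111/14) ≈ 2.987061.
2*k*log2(n/k) ≈ 2*14*2.987061 = 83.637708.
m = ceil(83.637708) = 84.

84


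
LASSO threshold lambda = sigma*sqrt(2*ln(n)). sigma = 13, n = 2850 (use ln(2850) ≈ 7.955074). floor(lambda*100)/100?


ln(2850) ≈ 7.955074.
2*ln(n) ≈ 15.910148.
sqrt(2*ln(n)) ≈ sqrt(15.910148) ≈ 3.988753.
lambda ≈ 13*3.988753 = 51.853789.
floor(lambda*100)/100 = 51.85.

51.85


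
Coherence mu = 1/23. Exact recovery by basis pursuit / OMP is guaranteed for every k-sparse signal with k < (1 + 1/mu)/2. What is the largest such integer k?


1/mu = 23.
1 + 1/mu = 24.
(1 + 1/mu)/2 = 12 is an integer and the inequality is strict, so k_max = 12 - 1 = 11.

11


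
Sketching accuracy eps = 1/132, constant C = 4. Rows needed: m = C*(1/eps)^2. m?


1/eps = 132.
(1/eps)^2 = 17424.
m = 4*17424 = 69696.

69696


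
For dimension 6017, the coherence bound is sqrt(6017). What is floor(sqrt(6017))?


77^2 = 5929 <= 6017 < 6084 = 78^2, so 77 <= sqrt(6017) < 78.
floor(sqrt(6017)) = 77.

77


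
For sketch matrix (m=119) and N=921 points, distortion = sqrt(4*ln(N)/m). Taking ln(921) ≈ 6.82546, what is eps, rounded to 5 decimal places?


ln(921) ≈ 6.82546.
4*ln(N)/m ≈ 4*6.82546/119 ≈ 0.22942723.
eps = sqrt(0.22942723) ≈ 0.4789856 ≈ 0.47899.

0.47899


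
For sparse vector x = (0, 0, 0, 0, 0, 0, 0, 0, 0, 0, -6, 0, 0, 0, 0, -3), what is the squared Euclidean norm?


Non-zero entries: [(10, -6), (15, -3)]
Squares: [36, 9]
||x||_2^2 = sum = 45.

45


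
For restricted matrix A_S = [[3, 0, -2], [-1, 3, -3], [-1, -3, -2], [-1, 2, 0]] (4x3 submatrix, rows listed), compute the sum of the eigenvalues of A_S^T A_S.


Sum of eigenvalues of A_S^T A_S = trace(A_S^T A_S) = sum of squared column norms of A_S.
A_S^T A_S diagonal: [12, 22, 17].
trace = 12 + 22 + 17 = 51.

51


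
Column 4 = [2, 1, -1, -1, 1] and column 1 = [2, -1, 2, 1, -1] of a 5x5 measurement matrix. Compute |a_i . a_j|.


Inner product: 2*2 + 1*-1 + -1*2 + -1*1 + 1*-1
Products: [4, -1, -2, -1, -1]
Sum = -1.
|dot| = 1.

1


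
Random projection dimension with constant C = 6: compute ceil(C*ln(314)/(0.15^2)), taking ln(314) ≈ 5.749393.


ln(314) ≈ 5.749393.
eps^2 = 0.15^2 = 0.0225.
C*ln(N)/eps^2 ≈ 6*5.749393/0.0225 ≈ 1533.1715.
m = ceil(1533.1715) = 1534.

1534


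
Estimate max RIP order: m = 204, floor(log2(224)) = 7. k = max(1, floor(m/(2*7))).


floor(log2(224)) = 7.
2*7 = 14.
m/(2*floor(log2(n))) = 204/14 ≈ 14.5714.
floor = 14.
k = max(1, 14) = 14.

14


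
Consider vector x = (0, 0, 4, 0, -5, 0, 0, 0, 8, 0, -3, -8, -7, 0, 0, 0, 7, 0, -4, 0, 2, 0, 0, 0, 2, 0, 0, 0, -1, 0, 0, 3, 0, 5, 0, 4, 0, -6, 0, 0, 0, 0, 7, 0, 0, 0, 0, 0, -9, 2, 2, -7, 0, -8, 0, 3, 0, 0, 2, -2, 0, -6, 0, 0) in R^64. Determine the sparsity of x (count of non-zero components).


Non-zero positions: [2, 4, 8, 10, 11, 12, 16, 18, 20, 24, 28, 31, 33, 35, 37, 42, 48, 49, 50, 51, 53, 55, 58, 59, 61].
Sparsity = 25.

25


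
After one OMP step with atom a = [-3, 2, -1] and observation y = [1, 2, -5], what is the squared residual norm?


a^T a = 14.
a^T y = 6.
coeff = 6/14 = 3/7.
||r||^2 = 192/7.

192/7


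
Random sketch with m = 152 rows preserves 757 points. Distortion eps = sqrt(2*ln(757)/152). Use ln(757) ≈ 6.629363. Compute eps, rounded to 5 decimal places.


ln(757) ≈ 6.629363.
2*ln(N)/m ≈ 2*6.629363/152 ≈ 0.08722846.
eps = sqrt(0.08722846) ≈ 0.2953446 ≈ 0.29534.

0.29534


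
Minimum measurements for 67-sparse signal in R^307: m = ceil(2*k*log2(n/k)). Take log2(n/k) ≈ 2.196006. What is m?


log2(n/k) = log2(307/67) ≈ 2.196006.
2*k*log2(n/k) ≈ 2*67*2.196006 = 294.264804.
m = ceil(294.264804) = 295.

295


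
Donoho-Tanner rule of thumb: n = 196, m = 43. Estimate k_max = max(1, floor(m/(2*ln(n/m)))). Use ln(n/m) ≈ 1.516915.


n/m = 196/43.
ln(n/m) ≈ 1.516915.
2*ln(n/m) ≈ 3.03383.
m/(2*ln(n/m)) ≈ 43/3.03383 ≈ 14.1735.
floor = 14.
k_max = max(1, 14) = 14.

14


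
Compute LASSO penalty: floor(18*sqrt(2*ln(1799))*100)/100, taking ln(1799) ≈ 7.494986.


ln(1799) ≈ 7.494986.
2*ln(n) ≈ 14.989972.
sqrt(2*ln(n)) ≈ sqrt(14.989972) ≈ 3.871689.
lambda ≈ 18*3.871689 = 69.690402.
floor(lambda*100)/100 = 69.69.

69.69


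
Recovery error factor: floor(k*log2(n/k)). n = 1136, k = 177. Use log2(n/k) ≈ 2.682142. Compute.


log2(n/k) = log2(1136/177) ≈ 2.682142.
k*log2(n/k) ≈ 177*2.682142 = 474.739134.
floor(474.739134) = 474.

474


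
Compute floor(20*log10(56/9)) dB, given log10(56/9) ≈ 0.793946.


||x||/||e|| = 56/9.
log10(56/9) ≈ 0.793946.
20*log10(||x||/||e||) ≈ 20*0.793946 = 15.87892.
floor(15.87892) = 15.

15


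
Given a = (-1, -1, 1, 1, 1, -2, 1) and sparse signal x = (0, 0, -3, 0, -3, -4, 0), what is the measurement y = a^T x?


Non-zero terms: ['1*-3', '1*-3', '-2*-4']
Products: [-3, -3, 8]
y = sum = 2.

2


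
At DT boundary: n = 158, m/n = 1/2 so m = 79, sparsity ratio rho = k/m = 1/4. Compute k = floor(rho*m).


m = 1/2*158 = 79.
rho = 1/4.
rho*m = 1/4*79 = 19.75.
k = floor(19.75) = 19.

19


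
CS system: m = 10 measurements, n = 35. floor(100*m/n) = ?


100*m/n = 100*10/35 ≈ 28.5714.
floor = 28.

28


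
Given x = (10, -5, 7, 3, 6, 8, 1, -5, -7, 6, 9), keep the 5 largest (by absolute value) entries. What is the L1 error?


Sorted |x_i| descending: [10, 9, 8, 7, 7, 6, 6, 5, 5, 3, 1]
Keep top 5: [10, 9, 8, 7, 7]
Tail entries: [6, 6, 5, 5, 3, 1]
L1 error = sum of tail = 26.

26


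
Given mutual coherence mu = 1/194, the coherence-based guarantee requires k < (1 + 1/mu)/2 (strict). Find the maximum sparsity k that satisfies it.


1/mu = 194.
1 + 1/mu = 195.
(1 + 1/mu)/2 = 97.5 is not an integer, so k_max = floor(97.5) = 97.

97


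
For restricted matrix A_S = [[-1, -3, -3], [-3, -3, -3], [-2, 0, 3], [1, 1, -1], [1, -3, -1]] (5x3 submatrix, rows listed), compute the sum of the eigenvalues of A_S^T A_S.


Sum of eigenvalues of A_S^T A_S = trace(A_S^T A_S) = sum of squared column norms of A_S.
A_S^T A_S diagonal: [16, 28, 29].
trace = 16 + 28 + 29 = 73.

73


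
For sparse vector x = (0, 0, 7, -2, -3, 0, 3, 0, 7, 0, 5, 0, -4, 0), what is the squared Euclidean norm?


Non-zero entries: [(2, 7), (3, -2), (4, -3), (6, 3), (8, 7), (10, 5), (12, -4)]
Squares: [49, 4, 9, 9, 49, 25, 16]
||x||_2^2 = sum = 161.

161


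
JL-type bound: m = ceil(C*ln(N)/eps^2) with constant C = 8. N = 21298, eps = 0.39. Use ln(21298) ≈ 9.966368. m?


ln(21298) ≈ 9.966368.
eps^2 = 0.39^2 = 0.1521.
C*ln(N)/eps^2 ≈ 8*9.966368/0.1521 ≈ 524.2008.
m = ceil(524.2008) = 525.

525


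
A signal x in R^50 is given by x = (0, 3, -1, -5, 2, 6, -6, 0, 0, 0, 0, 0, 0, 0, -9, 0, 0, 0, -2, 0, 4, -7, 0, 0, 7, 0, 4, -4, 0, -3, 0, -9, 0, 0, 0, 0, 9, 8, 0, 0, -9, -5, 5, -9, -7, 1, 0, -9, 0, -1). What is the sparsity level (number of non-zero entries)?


Non-zero positions: [1, 2, 3, 4, 5, 6, 14, 18, 20, 21, 24, 26, 27, 29, 31, 36, 37, 40, 41, 42, 43, 44, 45, 47, 49].
Sparsity = 25.

25


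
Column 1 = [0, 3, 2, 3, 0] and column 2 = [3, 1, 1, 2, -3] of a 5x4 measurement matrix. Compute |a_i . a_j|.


Inner product: 0*3 + 3*1 + 2*1 + 3*2 + 0*-3
Products: [0, 3, 2, 6, 0]
Sum = 11.
|dot| = 11.

11


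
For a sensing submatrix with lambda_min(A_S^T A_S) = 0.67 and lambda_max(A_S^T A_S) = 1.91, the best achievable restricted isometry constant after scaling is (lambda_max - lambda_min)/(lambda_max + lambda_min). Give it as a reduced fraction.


lambda_max - lambda_min = 1.91 - 0.67 = 1.24.
lambda_max + lambda_min = 1.91 + 0.67 = 2.58.
delta = 1.24/2.58 = 124/258 = 62/129.

62/129


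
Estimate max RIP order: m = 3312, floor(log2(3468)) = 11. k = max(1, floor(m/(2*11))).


floor(log2(3468)) = 11.
2*11 = 22.
m/(2*floor(log2(n))) = 3312/22 ≈ 150.5455.
floor = 150.
k = max(1, 150) = 150.

150


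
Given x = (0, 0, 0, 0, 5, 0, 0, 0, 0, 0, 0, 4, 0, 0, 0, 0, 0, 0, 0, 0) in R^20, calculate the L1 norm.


Non-zero entries: [(4, 5), (11, 4)]
Absolute values: [5, 4]
||x||_1 = sum = 9.

9


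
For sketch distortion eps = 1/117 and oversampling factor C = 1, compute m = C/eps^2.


1/eps = 117.
(1/eps)^2 = 13689.
m = 1*13689 = 13689.

13689


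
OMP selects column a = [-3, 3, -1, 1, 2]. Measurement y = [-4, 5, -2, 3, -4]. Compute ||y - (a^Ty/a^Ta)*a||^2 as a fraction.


a^T a = 24.
a^T y = 24.
coeff = 24/24 = 1.
||r||^2 = 46.

46


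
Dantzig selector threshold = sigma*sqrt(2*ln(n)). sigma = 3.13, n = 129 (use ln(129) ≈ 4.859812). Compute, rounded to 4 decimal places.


ln(129) ≈ 4.859812.
2*ln(n) ≈ 9.719624.
sqrt(2*ln(n)) ≈ sqrt(9.719624) ≈ 3.117631.
threshold ≈ 3.13*3.117631 = 9.75818503 ≈ 9.7582.

9.7582


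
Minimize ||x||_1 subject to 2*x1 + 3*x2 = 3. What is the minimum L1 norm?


Axis intercepts:
  x1 = 3/2, x2 = 0: L1 = 3/2
  x1 = 0, x2 = 1: L1 = 1
x* = (0, 1)
||x*||_1 = 1.

1


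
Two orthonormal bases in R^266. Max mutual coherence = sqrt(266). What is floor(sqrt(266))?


16^2 = 256 <= 266 < 289 = 17^2, so 16 <= sqrt(266) < 17.
floor(sqrt(266)) = 16.

16


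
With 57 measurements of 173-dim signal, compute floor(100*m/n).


100*m/n = 100*57/173 ≈ 32.948.
floor = 32.

32


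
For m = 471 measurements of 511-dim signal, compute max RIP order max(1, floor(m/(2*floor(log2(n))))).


floor(log2(511)) = 8.
2*8 = 16.
m/(2*floor(log2(n))) = 471/16 ≈ 29.4375.
floor = 29.
k = max(1, 29) = 29.

29


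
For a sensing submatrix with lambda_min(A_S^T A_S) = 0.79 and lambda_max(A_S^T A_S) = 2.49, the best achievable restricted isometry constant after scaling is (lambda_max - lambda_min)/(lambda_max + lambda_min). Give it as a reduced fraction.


lambda_max - lambda_min = 2.49 - 0.79 = 1.70.
lambda_max + lambda_min = 2.49 + 0.79 = 3.28.
delta = 1.70/3.28 = 170/328 = 85/164.

85/164


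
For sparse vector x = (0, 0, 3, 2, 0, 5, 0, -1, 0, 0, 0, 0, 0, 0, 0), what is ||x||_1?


Non-zero entries: [(2, 3), (3, 2), (5, 5), (7, -1)]
Absolute values: [3, 2, 5, 1]
||x||_1 = sum = 11.

11


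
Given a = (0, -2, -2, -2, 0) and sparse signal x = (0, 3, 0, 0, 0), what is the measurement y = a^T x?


Non-zero terms: ['-2*3']
Products: [-6]
y = sum = -6.

-6


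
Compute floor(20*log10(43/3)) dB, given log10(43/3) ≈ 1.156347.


||x||/||e|| = 43/3.
log10(43/3) ≈ 1.156347.
20*log10(||x||/||e||) ≈ 20*1.156347 = 23.12694.
floor(23.12694) = 23.

23


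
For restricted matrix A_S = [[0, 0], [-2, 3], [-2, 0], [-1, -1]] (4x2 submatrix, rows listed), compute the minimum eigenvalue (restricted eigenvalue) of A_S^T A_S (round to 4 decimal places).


A_S^T A_S = [[9, -5], [-5, 10]].
trace = 19.
det = 65.
disc = trace^2 - 4*det = 361 - 4*65 = 101.
sqrt(101) ≈ 10.049876.
lam_min = (19 - sqrt(101))/2 ≈ (19 - 10.049876)/2 = 4.475062 ≈ 4.4751.

4.4751


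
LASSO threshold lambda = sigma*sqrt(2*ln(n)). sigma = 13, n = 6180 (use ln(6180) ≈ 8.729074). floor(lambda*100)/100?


ln(6180) ≈ 8.729074.
2*ln(n) ≈ 17.458148.
sqrt(2*ln(n)) ≈ sqrt(17.458148) ≈ 4.178295.
lambda ≈ 13*4.178295 = 54.317835.
floor(lambda*100)/100 = 54.31.

54.31


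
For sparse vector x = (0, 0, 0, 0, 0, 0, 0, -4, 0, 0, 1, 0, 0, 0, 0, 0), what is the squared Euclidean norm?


Non-zero entries: [(7, -4), (10, 1)]
Squares: [16, 1]
||x||_2^2 = sum = 17.

17


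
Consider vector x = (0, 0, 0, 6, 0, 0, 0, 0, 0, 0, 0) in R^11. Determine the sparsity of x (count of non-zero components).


Non-zero positions: [3].
Sparsity = 1.

1


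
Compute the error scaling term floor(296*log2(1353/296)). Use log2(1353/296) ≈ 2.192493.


log2(n/k) = log2(1353/296) ≈ 2.192493.
k*log2(n/k) ≈ 296*2.192493 = 648.977928.
floor(648.977928) = 648.

648


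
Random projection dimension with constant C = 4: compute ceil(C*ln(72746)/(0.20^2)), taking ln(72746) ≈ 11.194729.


ln(72746) ≈ 11.194729.
eps^2 = 0.20^2 = 0.04.
C*ln(N)/eps^2 ≈ 4*11.194729/0.04 ≈ 1119.4729.
m = ceil(1119.4729) = 1120.

1120


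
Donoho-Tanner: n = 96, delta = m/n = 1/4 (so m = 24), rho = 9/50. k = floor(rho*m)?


m = 1/4*96 = 24.
rho = 9/50.
rho*m = 9/50*24 = 4.32.
k = floor(4.32) = 4.

4


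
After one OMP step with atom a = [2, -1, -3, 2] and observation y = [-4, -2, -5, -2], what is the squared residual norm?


a^T a = 18.
a^T y = 5.
coeff = 5/18 = 5/18.
||r||^2 = 857/18.

857/18


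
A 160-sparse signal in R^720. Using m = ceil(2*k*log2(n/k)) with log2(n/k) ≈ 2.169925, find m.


log2(n/k) = log2(720/160) ≈ 2.169925.
2*k*log2(n/k) ≈ 2*160*2.169925 = 694.376.
m = ceil(694.376) = 695.

695


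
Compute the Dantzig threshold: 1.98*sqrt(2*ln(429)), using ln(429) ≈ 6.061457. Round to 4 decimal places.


ln(429) ≈ 6.061457.
2*ln(n) ≈ 12.122914.
sqrt(2*ln(n)) ≈ sqrt(12.122914) ≈ 3.481798.
threshold ≈ 1.98*3.481798 = 6.89396004 ≈ 6.8940.

6.8940


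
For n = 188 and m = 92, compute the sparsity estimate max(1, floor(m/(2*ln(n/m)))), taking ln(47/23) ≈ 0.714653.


n/m = 188/92 = 47/23.
ln(n/m) ≈ 0.714653.
2*ln(n/m) ≈ 1.429306.
m/(2*ln(n/m)) ≈ 92/1.429306 ≈ 64.3669.
floor = 64.
k_max = max(1, 64) = 64.

64


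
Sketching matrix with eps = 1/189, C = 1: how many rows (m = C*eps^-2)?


1/eps = 189.
(1/eps)^2 = 35721.
m = 1*35721 = 35721.

35721


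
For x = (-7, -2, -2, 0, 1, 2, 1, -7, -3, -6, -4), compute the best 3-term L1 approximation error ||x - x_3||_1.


Sorted |x_i| descending: [7, 7, 6, 4, 3, 2, 2, 2, 1, 1, 0]
Keep top 3: [7, 7, 6]
Tail entries: [4, 3, 2, 2, 2, 1, 1, 0]
L1 error = sum of tail = 15.

15


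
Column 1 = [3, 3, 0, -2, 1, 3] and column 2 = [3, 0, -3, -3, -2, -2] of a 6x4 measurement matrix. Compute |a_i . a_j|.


Inner product: 3*3 + 3*0 + 0*-3 + -2*-3 + 1*-2 + 3*-2
Products: [9, 0, 0, 6, -2, -6]
Sum = 7.
|dot| = 7.

7


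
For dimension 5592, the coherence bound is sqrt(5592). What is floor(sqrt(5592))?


74^2 = 5476 <= 5592 < 5625 = 75^2, so 74 <= sqrt(5592) < 75.
floor(sqrt(5592)) = 74.

74


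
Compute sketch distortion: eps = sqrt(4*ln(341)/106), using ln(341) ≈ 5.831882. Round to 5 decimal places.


ln(341) ≈ 5.831882.
4*ln(N)/m ≈ 4*5.831882/106 ≈ 0.22007102.
eps = sqrt(0.22007102) ≈ 0.4691173 ≈ 0.46912.

0.46912


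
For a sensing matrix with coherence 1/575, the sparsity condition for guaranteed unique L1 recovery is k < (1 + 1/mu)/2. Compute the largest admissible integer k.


1/mu = 575.
1 + 1/mu = 576.
(1 + 1/mu)/2 = 288 is an integer and the inequality is strict, so k_max = 288 - 1 = 287.

287


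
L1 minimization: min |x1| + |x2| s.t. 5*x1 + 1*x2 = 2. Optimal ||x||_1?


Axis intercepts:
  x1 = 2/5, x2 = 0: L1 = 2/5
  x1 = 0, x2 = 2: L1 = 2
x* = (2/5, 0)
||x*||_1 = 2/5.

2/5


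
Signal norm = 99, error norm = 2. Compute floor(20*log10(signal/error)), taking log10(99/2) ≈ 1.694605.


||x||/||e|| = 99/2.
log10(99/2) ≈ 1.694605.
20*log10(||x||/||e||) ≈ 20*1.694605 = 33.8921.
floor(33.8921) = 33.

33


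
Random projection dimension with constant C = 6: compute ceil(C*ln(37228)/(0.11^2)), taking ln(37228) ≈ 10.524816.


ln(37228) ≈ 10.524816.
eps^2 = 0.11^2 = 0.0121.
C*ln(N)/eps^2 ≈ 6*10.524816/0.0121 ≈ 5218.917.
m = ceil(5218.917) = 5219.

5219


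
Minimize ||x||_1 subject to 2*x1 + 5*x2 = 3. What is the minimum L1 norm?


Axis intercepts:
  x1 = 3/2, x2 = 0: L1 = 3/2
  x1 = 0, x2 = 3/5: L1 = 3/5
x* = (0, 3/5)
||x*||_1 = 3/5.

3/5


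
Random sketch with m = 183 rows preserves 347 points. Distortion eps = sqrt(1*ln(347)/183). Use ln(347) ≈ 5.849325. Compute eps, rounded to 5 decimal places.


ln(347) ≈ 5.849325.
1*ln(N)/m ≈ 1*5.849325/183 ≈ 0.03196352.
eps = sqrt(0.03196352) ≈ 0.1787834 ≈ 0.17878.

0.17878


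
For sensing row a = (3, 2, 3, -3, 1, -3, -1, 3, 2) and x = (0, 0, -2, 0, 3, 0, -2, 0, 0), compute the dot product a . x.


Non-zero terms: ['3*-2', '1*3', '-1*-2']
Products: [-6, 3, 2]
y = sum = -1.

-1


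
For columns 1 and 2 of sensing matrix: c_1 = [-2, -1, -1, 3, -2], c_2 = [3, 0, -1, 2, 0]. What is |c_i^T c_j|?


Inner product: -2*3 + -1*0 + -1*-1 + 3*2 + -2*0
Products: [-6, 0, 1, 6, 0]
Sum = 1.
|dot| = 1.

1


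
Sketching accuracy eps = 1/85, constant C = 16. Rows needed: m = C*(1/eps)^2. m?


1/eps = 85.
(1/eps)^2 = 7225.
m = 16*7225 = 115600.

115600


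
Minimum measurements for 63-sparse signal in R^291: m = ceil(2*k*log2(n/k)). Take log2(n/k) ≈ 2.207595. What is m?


log2(n/k) = log2(291/63) ≈ 2.207595.
2*k*log2(n/k) ≈ 2*63*2.207595 = 278.15697.
m = ceil(278.15697) = 279.

279


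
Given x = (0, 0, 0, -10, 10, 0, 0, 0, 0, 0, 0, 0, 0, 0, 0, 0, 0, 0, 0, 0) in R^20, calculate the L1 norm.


Non-zero entries: [(3, -10), (4, 10)]
Absolute values: [10, 10]
||x||_1 = sum = 20.

20


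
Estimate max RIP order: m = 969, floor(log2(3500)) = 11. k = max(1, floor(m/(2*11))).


floor(log2(3500)) = 11.
2*11 = 22.
m/(2*floor(log2(n))) = 969/22 ≈ 44.0455.
floor = 44.
k = max(1, 44) = 44.

44


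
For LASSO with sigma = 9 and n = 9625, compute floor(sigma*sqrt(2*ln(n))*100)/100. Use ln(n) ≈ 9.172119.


ln(9625) ≈ 9.172119.
2*ln(n) ≈ 18.344238.
sqrt(2*ln(n)) ≈ sqrt(18.344238) ≈ 4.283017.
lambda ≈ 9*4.283017 = 38.547153.
floor(lambda*100)/100 = 38.54.

38.54


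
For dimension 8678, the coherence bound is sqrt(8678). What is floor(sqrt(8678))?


93^2 = 8649 <= 8678 < 8836 = 94^2, so 93 <= sqrt(8678) < 94.
floor(sqrt(8678)) = 93.

93


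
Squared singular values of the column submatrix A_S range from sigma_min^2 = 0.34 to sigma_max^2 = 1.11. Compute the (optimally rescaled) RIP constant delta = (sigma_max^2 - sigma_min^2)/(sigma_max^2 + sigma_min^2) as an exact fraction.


lambda_max - lambda_min = 1.11 - 0.34 = 0.77.
lambda_max + lambda_min = 1.11 + 0.34 = 1.45.
delta = 0.77/1.45 = 77/145.

77/145


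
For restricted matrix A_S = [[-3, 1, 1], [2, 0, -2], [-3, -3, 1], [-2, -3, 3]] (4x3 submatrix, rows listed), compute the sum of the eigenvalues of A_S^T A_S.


Sum of eigenvalues of A_S^T A_S = trace(A_S^T A_S) = sum of squared column norms of A_S.
A_S^T A_S diagonal: [26, 19, 15].
trace = 26 + 19 + 15 = 60.

60


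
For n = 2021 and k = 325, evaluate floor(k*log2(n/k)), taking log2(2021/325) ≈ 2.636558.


log2(n/k) = log2(2021/325) ≈ 2.636558.
k*log2(n/k) ≈ 325*2.636558 = 856.88135.
floor(856.88135) = 856.

856


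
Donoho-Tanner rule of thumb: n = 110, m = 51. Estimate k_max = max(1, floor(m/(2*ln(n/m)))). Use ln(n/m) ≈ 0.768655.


n/m = 110/51.
ln(n/m) ≈ 0.768655.
2*ln(n/m) ≈ 1.53731.
m/(2*ln(n/m)) ≈ 51/1.53731 ≈ 33.1748.
floor = 33.
k_max = max(1, 33) = 33.

33


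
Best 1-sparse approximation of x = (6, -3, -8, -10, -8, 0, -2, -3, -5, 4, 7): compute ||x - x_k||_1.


Sorted |x_i| descending: [10, 8, 8, 7, 6, 5, 4, 3, 3, 2, 0]
Keep top 1: [10]
Tail entries: [8, 8, 7, 6, 5, 4, 3, 3, 2, 0]
L1 error = sum of tail = 46.

46


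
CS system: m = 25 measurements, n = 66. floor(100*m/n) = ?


100*m/n = 100*25/66 ≈ 37.8788.
floor = 37.

37


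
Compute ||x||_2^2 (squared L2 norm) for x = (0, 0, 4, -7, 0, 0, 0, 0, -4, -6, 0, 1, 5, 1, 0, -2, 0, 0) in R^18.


Non-zero entries: [(2, 4), (3, -7), (8, -4), (9, -6), (11, 1), (12, 5), (13, 1), (15, -2)]
Squares: [16, 49, 16, 36, 1, 25, 1, 4]
||x||_2^2 = sum = 148.

148


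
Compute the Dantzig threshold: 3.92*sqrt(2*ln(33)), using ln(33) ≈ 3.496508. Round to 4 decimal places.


ln(33) ≈ 3.496508.
2*ln(n) ≈ 6.993016.
sqrt(2*ln(n)) ≈ sqrt(6.993016) ≈ 2.644431.
threshold ≈ 3.92*2.644431 = 10.36616952 ≈ 10.3662.

10.3662


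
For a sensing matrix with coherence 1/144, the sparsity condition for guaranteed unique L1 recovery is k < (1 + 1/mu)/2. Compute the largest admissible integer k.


1/mu = 144.
1 + 1/mu = 145.
(1 + 1/mu)/2 = 72.5 is not an integer, so k_max = floor(72.5) = 72.

72


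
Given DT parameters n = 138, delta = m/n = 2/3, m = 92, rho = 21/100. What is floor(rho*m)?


m = 2/3*138 = 92.
rho = 21/100.
rho*m = 21/100*92 = 19.32.
k = floor(19.32) = 19.

19


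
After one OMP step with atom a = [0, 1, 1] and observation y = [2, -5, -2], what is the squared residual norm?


a^T a = 2.
a^T y = -7.
coeff = -7/2 = -7/2.
||r||^2 = 17/2.

17/2


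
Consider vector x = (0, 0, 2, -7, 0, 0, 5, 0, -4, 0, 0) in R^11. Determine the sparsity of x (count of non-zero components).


Non-zero positions: [2, 3, 6, 8].
Sparsity = 4.

4


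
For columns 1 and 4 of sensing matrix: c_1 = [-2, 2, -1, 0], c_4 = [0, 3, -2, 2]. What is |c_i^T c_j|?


Inner product: -2*0 + 2*3 + -1*-2 + 0*2
Products: [0, 6, 2, 0]
Sum = 8.
|dot| = 8.

8


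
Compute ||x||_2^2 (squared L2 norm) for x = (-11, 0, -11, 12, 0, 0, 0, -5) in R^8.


Non-zero entries: [(0, -11), (2, -11), (3, 12), (7, -5)]
Squares: [121, 121, 144, 25]
||x||_2^2 = sum = 411.

411


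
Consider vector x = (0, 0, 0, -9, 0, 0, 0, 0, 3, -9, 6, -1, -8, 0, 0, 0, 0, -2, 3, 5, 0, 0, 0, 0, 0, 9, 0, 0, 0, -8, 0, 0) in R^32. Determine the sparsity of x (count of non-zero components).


Non-zero positions: [3, 8, 9, 10, 11, 12, 17, 18, 19, 25, 29].
Sparsity = 11.

11


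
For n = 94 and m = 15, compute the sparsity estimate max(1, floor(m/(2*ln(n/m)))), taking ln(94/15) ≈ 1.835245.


n/m = 94/15.
ln(n/m) ≈ 1.835245.
2*ln(n/m) ≈ 3.67049.
m/(2*ln(n/m)) ≈ 15/3.67049 ≈ 4.0866.
floor = 4.
k_max = max(1, 4) = 4.

4


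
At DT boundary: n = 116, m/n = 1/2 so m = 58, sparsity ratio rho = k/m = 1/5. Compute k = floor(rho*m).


m = 1/2*116 = 58.
rho = 1/5.
rho*m = 1/5*58 = 11.6.
k = floor(11.6) = 11.

11


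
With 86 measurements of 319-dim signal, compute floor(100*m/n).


100*m/n = 100*86/319 ≈ 26.9592.
floor = 26.

26


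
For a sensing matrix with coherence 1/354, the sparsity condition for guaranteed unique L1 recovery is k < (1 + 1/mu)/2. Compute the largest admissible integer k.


1/mu = 354.
1 + 1/mu = 355.
(1 + 1/mu)/2 = 177.5 is not an integer, so k_max = floor(177.5) = 177.

177


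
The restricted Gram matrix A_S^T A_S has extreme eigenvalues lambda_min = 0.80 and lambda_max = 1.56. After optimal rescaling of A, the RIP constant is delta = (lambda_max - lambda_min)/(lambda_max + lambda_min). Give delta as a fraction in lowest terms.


lambda_max - lambda_min = 1.56 - 0.80 = 0.76.
lambda_max + lambda_min = 1.56 + 0.80 = 2.36.
delta = 0.76/2.36 = 76/236 = 19/59.

19/59


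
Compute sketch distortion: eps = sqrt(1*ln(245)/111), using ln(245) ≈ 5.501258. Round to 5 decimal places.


ln(245) ≈ 5.501258.
1*ln(N)/m ≈ 1*5.501258/111 ≈ 0.04956088.
eps = sqrt(0.04956088) ≈ 0.2226227 ≈ 0.22262.

0.22262


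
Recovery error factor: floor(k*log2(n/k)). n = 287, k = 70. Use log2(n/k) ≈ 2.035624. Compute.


log2(n/k) = log2(287/70) ≈ 2.035624.
k*log2(n/k) ≈ 70*2.035624 = 142.49368.
floor(142.49368) = 142.

142


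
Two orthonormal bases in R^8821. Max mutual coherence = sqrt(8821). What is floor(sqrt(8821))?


93^2 = 8649 <= 8821 < 8836 = 94^2, so 93 <= sqrt(8821) < 94.
floor(sqrt(8821)) = 93.

93


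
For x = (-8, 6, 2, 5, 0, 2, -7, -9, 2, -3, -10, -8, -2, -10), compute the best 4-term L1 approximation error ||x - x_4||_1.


Sorted |x_i| descending: [10, 10, 9, 8, 8, 7, 6, 5, 3, 2, 2, 2, 2, 0]
Keep top 4: [10, 10, 9, 8]
Tail entries: [8, 7, 6, 5, 3, 2, 2, 2, 2, 0]
L1 error = sum of tail = 37.

37


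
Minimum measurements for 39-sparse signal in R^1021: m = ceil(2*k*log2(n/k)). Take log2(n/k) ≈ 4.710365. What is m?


log2(n/k) = log2(1021/39) ≈ 4.710365.
2*k*log2(n/k) ≈ 2*39*4.710365 = 367.40847.
m = ceil(367.40847) = 368.

368


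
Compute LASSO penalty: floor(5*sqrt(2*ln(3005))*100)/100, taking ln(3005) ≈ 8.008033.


ln(3005) ≈ 8.008033.
2*ln(n) ≈ 16.016066.
sqrt(2*ln(n)) ≈ sqrt(16.016066) ≈ 4.002008.
lambda ≈ 5*4.002008 = 20.01004.
floor(lambda*100)/100 = 20.01.

20.01


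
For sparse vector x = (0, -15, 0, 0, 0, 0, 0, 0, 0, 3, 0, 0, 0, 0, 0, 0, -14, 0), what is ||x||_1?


Non-zero entries: [(1, -15), (9, 3), (16, -14)]
Absolute values: [15, 3, 14]
||x||_1 = sum = 32.

32


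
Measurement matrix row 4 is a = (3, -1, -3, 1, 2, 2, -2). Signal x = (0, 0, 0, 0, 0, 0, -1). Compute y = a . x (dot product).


Non-zero terms: ['-2*-1']
Products: [2]
y = sum = 2.

2


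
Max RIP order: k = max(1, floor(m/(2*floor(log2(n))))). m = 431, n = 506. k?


floor(log2(506)) = 8.
2*8 = 16.
m/(2*floor(log2(n))) = 431/16 ≈ 26.9375.
floor = 26.
k = max(1, 26) = 26.

26


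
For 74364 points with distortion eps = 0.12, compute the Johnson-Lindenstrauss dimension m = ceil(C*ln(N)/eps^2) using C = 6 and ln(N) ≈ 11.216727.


ln(74364) ≈ 11.216727.
eps^2 = 0.12^2 = 0.0144.
C*ln(N)/eps^2 ≈ 6*11.216727/0.0144 ≈ 4673.6362.
m = ceil(4673.6362) = 4674.

4674


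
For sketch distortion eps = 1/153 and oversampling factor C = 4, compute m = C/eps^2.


1/eps = 153.
(1/eps)^2 = 23409.
m = 4*23409 = 93636.

93636


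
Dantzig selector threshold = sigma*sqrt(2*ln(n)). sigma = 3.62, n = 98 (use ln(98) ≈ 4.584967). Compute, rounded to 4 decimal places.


ln(98) ≈ 4.584967.
2*ln(n) ≈ 9.169934.
sqrt(2*ln(n)) ≈ sqrt(9.169934) ≈ 3.02819.
threshold ≈ 3.62*3.02819 = 10.9620478 ≈ 10.9620.

10.9620


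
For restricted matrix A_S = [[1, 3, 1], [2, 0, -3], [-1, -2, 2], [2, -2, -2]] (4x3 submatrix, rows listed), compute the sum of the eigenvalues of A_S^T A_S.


Sum of eigenvalues of A_S^T A_S = trace(A_S^T A_S) = sum of squared column norms of A_S.
A_S^T A_S diagonal: [10, 17, 18].
trace = 10 + 17 + 18 = 45.

45


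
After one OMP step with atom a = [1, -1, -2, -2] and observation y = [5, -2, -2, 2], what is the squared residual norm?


a^T a = 10.
a^T y = 7.
coeff = 7/10 = 7/10.
||r||^2 = 321/10.

321/10


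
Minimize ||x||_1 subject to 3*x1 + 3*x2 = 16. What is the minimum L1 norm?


Axis intercepts:
  x1 = 16/3, x2 = 0: L1 = 16/3
  x1 = 0, x2 = 16/3: L1 = 16/3
x* = (16/3, 0)
||x*||_1 = 16/3.

16/3


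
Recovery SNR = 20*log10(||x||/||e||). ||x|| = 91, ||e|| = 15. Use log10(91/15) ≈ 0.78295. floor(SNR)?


||x||/||e|| = 91/15.
log10(91/15) ≈ 0.78295.
20*log10(||x||/||e||) ≈ 20*0.78295 = 15.659.
floor(15.659) = 15.

15


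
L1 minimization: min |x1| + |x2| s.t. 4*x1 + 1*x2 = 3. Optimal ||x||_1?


Axis intercepts:
  x1 = 3/4, x2 = 0: L1 = 3/4
  x1 = 0, x2 = 3: L1 = 3
x* = (3/4, 0)
||x*||_1 = 3/4.

3/4


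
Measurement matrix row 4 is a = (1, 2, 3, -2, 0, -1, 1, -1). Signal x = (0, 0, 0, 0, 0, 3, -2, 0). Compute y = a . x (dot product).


Non-zero terms: ['-1*3', '1*-2']
Products: [-3, -2]
y = sum = -5.

-5


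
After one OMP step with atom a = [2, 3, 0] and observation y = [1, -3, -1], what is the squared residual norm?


a^T a = 13.
a^T y = -7.
coeff = -7/13 = -7/13.
||r||^2 = 94/13.

94/13


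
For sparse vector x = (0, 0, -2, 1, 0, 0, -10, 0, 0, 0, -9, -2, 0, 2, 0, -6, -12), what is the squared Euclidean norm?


Non-zero entries: [(2, -2), (3, 1), (6, -10), (10, -9), (11, -2), (13, 2), (15, -6), (16, -12)]
Squares: [4, 1, 100, 81, 4, 4, 36, 144]
||x||_2^2 = sum = 374.

374


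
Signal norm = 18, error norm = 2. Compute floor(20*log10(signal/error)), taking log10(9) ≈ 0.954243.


||x||/||e|| = 18/2 = 9.
log10(9) ≈ 0.954243.
20*log10(||x||/||e||) ≈ 20*0.954243 = 19.08486.
floor(19.08486) = 19.

19


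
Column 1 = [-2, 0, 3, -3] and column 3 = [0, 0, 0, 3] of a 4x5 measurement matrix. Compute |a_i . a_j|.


Inner product: -2*0 + 0*0 + 3*0 + -3*3
Products: [0, 0, 0, -9]
Sum = -9.
|dot| = 9.

9


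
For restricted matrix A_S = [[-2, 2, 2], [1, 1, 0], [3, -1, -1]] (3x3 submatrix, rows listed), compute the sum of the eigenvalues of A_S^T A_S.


Sum of eigenvalues of A_S^T A_S = trace(A_S^T A_S) = sum of squared column norms of A_S.
A_S^T A_S diagonal: [14, 6, 5].
trace = 14 + 6 + 5 = 25.

25


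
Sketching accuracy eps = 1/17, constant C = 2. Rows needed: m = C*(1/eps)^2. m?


1/eps = 17.
(1/eps)^2 = 289.
m = 2*289 = 578.

578


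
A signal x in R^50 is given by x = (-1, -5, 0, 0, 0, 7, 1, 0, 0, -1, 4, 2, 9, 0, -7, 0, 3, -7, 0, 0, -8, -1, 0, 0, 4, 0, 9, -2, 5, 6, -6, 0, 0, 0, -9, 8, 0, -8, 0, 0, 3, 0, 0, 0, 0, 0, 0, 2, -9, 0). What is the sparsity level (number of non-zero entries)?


Non-zero positions: [0, 1, 5, 6, 9, 10, 11, 12, 14, 16, 17, 20, 21, 24, 26, 27, 28, 29, 30, 34, 35, 37, 40, 47, 48].
Sparsity = 25.

25


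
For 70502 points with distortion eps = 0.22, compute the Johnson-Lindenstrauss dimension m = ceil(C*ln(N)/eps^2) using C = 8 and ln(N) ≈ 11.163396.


ln(70502) ≈ 11.163396.
eps^2 = 0.22^2 = 0.0484.
C*ln(N)/eps^2 ≈ 8*11.163396/0.0484 ≈ 1845.1894.
m = ceil(1845.1894) = 1846.

1846


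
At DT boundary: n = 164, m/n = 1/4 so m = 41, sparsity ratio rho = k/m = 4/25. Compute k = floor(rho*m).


m = 1/4*164 = 41.
rho = 4/25.
rho*m = 4/25*41 = 6.56.
k = floor(6.56) = 6.

6


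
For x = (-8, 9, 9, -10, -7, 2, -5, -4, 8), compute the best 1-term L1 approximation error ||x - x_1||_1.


Sorted |x_i| descending: [10, 9, 9, 8, 8, 7, 5, 4, 2]
Keep top 1: [10]
Tail entries: [9, 9, 8, 8, 7, 5, 4, 2]
L1 error = sum of tail = 52.

52


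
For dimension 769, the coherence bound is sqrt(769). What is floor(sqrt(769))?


27^2 = 729 <= 769 < 784 = 28^2, so 27 <= sqrt(769) < 28.
floor(sqrt(769)) = 27.

27


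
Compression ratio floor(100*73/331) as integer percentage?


100*m/n = 100*73/331 ≈ 22.0544.
floor = 22.

22


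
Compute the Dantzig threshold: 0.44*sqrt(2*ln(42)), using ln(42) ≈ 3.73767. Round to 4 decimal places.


ln(42) ≈ 3.73767.
2*ln(n) ≈ 7.47534.
sqrt(2*ln(n)) ≈ sqrt(7.47534) ≈ 2.734107.
threshold ≈ 0.44*2.734107 = 1.20300708 ≈ 1.2030.

1.2030


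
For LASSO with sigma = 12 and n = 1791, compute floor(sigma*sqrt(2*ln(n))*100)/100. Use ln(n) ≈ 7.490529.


ln(1791) ≈ 7.490529.
2*ln(n) ≈ 14.981058.
sqrt(2*ln(n)) ≈ sqrt(14.981058) ≈ 3.870537.
lambda ≈ 12*3.870537 = 46.446444.
floor(lambda*100)/100 = 46.44.

46.44


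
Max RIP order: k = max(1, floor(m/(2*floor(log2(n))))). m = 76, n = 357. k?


floor(log2(357)) = 8.
2*8 = 16.
m/(2*floor(log2(n))) = 76/16 ≈ 4.75.
floor = 4.
k = max(1, 4) = 4.

4


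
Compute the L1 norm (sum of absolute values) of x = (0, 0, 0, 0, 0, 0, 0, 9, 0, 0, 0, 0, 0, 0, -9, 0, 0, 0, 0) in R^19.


Non-zero entries: [(7, 9), (14, -9)]
Absolute values: [9, 9]
||x||_1 = sum = 18.

18


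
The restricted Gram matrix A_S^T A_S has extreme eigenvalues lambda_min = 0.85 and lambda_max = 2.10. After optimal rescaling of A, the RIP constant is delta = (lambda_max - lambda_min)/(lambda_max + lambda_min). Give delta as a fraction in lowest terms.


lambda_max - lambda_min = 2.10 - 0.85 = 1.25.
lambda_max + lambda_min = 2.10 + 0.85 = 2.95.
delta = 1.25/2.95 = 125/295 = 25/59.

25/59


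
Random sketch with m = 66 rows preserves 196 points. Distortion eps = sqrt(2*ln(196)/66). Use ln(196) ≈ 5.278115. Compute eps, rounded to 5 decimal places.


ln(196) ≈ 5.278115.
2*ln(N)/m ≈ 2*5.278115/66 ≈ 0.15994288.
eps = sqrt(0.15994288) ≈ 0.3999286 ≈ 0.39993.

0.39993


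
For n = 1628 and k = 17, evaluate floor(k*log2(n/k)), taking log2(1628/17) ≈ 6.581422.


log2(n/k) = log2(1628/17) ≈ 6.581422.
k*log2(n/k) ≈ 17*6.581422 = 111.884174.
floor(111.884174) = 111.

111


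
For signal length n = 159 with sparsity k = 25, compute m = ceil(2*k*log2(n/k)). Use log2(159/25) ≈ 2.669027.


log2(n/k) = log2(159/25) ≈ 2.669027.
2*k*log2(n/k) ≈ 2*25*2.669027 = 133.45135.
m = ceil(133.45135) = 134.

134


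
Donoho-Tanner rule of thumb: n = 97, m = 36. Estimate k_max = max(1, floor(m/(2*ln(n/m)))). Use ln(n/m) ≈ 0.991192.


n/m = 97/36.
ln(n/m) ≈ 0.991192.
2*ln(n/m) ≈ 1.982384.
m/(2*ln(n/m)) ≈ 36/1.982384 ≈ 18.16.
floor = 18.
k_max = max(1, 18) = 18.

18


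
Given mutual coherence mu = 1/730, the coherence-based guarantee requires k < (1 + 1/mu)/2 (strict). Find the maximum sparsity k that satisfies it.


1/mu = 730.
1 + 1/mu = 731.
(1 + 1/mu)/2 = 365.5 is not an integer, so k_max = floor(365.5) = 365.

365


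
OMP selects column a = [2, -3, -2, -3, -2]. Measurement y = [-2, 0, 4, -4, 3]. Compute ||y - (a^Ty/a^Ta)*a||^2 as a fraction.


a^T a = 30.
a^T y = -6.
coeff = -6/30 = -1/5.
||r||^2 = 219/5.

219/5


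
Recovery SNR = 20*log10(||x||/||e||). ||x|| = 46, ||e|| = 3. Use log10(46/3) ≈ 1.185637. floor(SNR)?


||x||/||e|| = 46/3.
log10(46/3) ≈ 1.185637.
20*log10(||x||/||e||) ≈ 20*1.185637 = 23.71274.
floor(23.71274) = 23.

23


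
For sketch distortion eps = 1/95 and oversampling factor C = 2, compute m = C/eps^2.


1/eps = 95.
(1/eps)^2 = 9025.
m = 2*9025 = 18050.

18050


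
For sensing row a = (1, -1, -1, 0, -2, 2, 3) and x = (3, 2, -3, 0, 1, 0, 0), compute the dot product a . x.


Non-zero terms: ['1*3', '-1*2', '-1*-3', '-2*1']
Products: [3, -2, 3, -2]
y = sum = 2.

2


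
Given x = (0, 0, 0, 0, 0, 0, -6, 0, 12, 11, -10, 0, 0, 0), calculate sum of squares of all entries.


Non-zero entries: [(6, -6), (8, 12), (9, 11), (10, -10)]
Squares: [36, 144, 121, 100]
||x||_2^2 = sum = 401.

401


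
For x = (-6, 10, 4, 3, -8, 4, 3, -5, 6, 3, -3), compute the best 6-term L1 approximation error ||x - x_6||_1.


Sorted |x_i| descending: [10, 8, 6, 6, 5, 4, 4, 3, 3, 3, 3]
Keep top 6: [10, 8, 6, 6, 5, 4]
Tail entries: [4, 3, 3, 3, 3]
L1 error = sum of tail = 16.

16


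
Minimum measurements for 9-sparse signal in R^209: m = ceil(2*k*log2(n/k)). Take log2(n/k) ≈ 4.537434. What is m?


log2(n/k) = log2(209/9) ≈ 4.537434.
2*k*log2(n/k) ≈ 2*9*4.537434 = 81.673812.
m = ceil(81.673812) = 82.

82


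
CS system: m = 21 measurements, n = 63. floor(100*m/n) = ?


100*m/n = 100*21/63 ≈ 33.3333.
floor = 33.

33


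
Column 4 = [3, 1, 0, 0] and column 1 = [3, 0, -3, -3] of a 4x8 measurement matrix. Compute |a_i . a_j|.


Inner product: 3*3 + 1*0 + 0*-3 + 0*-3
Products: [9, 0, 0, 0]
Sum = 9.
|dot| = 9.

9


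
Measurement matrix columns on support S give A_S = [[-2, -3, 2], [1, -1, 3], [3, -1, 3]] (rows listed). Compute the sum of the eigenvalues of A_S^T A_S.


Sum of eigenvalues of A_S^T A_S = trace(A_S^T A_S) = sum of squared column norms of A_S.
A_S^T A_S diagonal: [14, 11, 22].
trace = 14 + 11 + 22 = 47.

47


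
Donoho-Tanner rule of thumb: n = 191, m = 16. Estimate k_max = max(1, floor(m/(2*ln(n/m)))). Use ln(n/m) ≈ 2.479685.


n/m = 191/16.
ln(n/m) ≈ 2.479685.
2*ln(n/m) ≈ 4.95937.
m/(2*ln(n/m)) ≈ 16/4.95937 ≈ 3.2262.
floor = 3.
k_max = max(1, 3) = 3.

3


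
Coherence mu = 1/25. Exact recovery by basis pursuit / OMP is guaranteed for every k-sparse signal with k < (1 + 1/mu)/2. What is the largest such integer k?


1/mu = 25.
1 + 1/mu = 26.
(1 + 1/mu)/2 = 13 is an integer and the inequality is strict, so k_max = 13 - 1 = 12.

12


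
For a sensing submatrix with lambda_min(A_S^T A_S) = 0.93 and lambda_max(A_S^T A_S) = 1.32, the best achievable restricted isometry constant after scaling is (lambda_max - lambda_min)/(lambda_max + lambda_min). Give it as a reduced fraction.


lambda_max - lambda_min = 1.32 - 0.93 = 0.39.
lambda_max + lambda_min = 1.32 + 0.93 = 2.25.
delta = 0.39/2.25 = 39/225 = 13/75.

13/75


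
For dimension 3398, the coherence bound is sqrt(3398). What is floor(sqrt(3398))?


58^2 = 3364 <= 3398 < 3481 = 59^2, so 58 <= sqrt(3398) < 59.
floor(sqrt(3398)) = 58.

58


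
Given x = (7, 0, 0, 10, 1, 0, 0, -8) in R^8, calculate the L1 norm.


Non-zero entries: [(0, 7), (3, 10), (4, 1), (7, -8)]
Absolute values: [7, 10, 1, 8]
||x||_1 = sum = 26.

26


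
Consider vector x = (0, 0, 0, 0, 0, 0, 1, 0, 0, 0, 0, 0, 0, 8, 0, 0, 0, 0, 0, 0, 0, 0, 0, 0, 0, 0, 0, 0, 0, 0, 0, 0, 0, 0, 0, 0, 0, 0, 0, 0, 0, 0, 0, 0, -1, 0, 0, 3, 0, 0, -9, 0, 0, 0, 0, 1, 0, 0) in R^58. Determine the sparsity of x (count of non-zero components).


Non-zero positions: [6, 13, 44, 47, 50, 55].
Sparsity = 6.

6
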